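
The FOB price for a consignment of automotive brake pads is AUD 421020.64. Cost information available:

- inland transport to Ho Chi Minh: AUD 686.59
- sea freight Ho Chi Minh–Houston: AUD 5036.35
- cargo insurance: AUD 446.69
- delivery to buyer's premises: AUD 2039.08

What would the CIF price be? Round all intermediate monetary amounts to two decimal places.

CIF price: AUD 426503.68

Not relevant to the conversion: inland to port — on the seller under both FOB and CIF; already in the FOB price and stays in the CIF price. delivery — on the buyer under both terms; not part of either seller's price.
From FOB to CIF, the seller additionally bears: freight, insurance.
CIF price = 421020.64 + 5036.35 + 446.69 = 426503.68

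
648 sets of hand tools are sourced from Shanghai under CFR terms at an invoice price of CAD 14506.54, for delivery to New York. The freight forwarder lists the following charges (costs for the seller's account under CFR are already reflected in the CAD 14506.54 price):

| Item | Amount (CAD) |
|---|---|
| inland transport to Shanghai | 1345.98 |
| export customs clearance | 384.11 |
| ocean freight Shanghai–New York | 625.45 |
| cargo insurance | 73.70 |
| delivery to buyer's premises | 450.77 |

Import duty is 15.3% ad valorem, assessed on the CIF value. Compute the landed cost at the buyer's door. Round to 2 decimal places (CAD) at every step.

Total landed cost: CAD 17261.79

CFR: the seller pays costs through ocean freight to the destination port, but not insurance.
Already in the invoice (seller's account under CFR): inland to port, export clearance, freight — exclude.
CIF value = CFR price + insurance = 14506.54 + 73.70 = 14580.24
Import duty = 14580.24 × 15.3% = 2230.78
Buyer bears: insurance 73.70 + delivery 450.77 + duty 2230.78 = 2755.25
Landed cost = invoice 14506.54 + 2755.25 = 17261.79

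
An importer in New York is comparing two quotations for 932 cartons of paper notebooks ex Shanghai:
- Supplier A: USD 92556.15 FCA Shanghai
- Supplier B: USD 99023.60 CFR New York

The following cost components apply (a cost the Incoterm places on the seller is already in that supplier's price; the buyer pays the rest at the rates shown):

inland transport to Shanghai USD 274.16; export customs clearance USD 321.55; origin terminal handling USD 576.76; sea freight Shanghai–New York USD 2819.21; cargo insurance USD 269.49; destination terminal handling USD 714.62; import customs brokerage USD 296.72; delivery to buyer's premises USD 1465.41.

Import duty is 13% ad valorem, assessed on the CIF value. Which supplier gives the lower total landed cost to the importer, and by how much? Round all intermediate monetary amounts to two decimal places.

Supplier A (FCA):
CIF value = FCA price + origin terminal + freight + insurance = 92556.15 + 576.76 + 2819.21 + 269.49 = 96221.61
Import duty = 96221.61 × 13% = 12508.81
Buyer bears (A): 576.76 + 2819.21 + 269.49 + 714.62 + 296.72 + 1465.41 = 6142.21
Landed cost (A) = invoice 92556.15 + 6142.21 + duty 12508.81 = 111207.17
Supplier B (CFR):
CIF value = CFR price + insurance = 99023.60 + 269.49 = 99293.09
Import duty = 99293.09 × 13% = 12908.10
Buyer bears (B): 269.49 + 714.62 + 296.72 + 1465.41 = 2746.24
Landed cost (B) = invoice 99023.60 + 2746.24 + duty 12908.10 = 114677.94
Difference = |111207.17 − 114677.94| = 3470.77

Supplier A is cheaper by USD 3470.77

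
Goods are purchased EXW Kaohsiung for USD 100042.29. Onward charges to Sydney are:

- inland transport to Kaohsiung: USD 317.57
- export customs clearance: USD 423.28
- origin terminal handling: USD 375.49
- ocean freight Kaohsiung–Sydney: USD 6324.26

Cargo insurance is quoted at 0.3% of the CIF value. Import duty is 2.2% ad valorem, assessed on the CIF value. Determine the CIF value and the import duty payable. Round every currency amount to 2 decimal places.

CIF value: USD 107806.31; import duty: USD 2371.74

Let C be the CIF value. C = EXW price + pre-shipment costs + freight + 0.3% × C
C − 0.3% × C = 100042.29 + 317.57 + 423.28 + 375.49 + 6324.26
0.997 × C = 107482.89
C = 107482.89 / 0.997 = 107806.31
Insurance premium = 0.3% × 107806.31 = 323.42
Import duty = 107806.31 × 2.2% = 2371.74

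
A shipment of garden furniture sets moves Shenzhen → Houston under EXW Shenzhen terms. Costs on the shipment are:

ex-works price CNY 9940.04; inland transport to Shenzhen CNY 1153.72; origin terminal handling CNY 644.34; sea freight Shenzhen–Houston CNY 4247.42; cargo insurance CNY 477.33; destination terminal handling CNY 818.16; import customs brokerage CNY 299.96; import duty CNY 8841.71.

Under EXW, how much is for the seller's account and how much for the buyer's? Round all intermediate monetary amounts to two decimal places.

Seller: CNY 9940.04; buyer: CNY 16482.64

EXW: the seller makes goods available at their premises; the buyer bears all onward costs.
Seller's account: goods 9940.04 = 9940.04
Buyer's account: inland to port 1153.72 + origin terminal 644.34 + freight 4247.42 + insurance 477.33 + destination terminal 818.16 + brokerage 299.96 + duty 8841.71 = 16482.64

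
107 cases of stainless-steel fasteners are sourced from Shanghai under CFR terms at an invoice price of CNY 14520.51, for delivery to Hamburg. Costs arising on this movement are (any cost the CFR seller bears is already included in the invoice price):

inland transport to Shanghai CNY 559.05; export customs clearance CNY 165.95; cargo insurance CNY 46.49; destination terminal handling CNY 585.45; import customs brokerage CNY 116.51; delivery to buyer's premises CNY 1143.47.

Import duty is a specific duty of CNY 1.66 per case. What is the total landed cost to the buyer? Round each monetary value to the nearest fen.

Total landed cost: CNY 16590.05

CFR: the seller pays costs through ocean freight to the destination port, but not insurance.
Already in the invoice (seller's account under CFR): inland to port, export clearance — exclude.
CIF value = CFR price + insurance = 14520.51 + 46.49 = 14567.00
Import duty = 107 × 1.66 = 177.62
Buyer bears: insurance 46.49 + destination terminal 585.45 + brokerage 116.51 + delivery 1143.47 + duty 177.62 = 2069.54
Landed cost = invoice 14520.51 + 2069.54 = 16590.05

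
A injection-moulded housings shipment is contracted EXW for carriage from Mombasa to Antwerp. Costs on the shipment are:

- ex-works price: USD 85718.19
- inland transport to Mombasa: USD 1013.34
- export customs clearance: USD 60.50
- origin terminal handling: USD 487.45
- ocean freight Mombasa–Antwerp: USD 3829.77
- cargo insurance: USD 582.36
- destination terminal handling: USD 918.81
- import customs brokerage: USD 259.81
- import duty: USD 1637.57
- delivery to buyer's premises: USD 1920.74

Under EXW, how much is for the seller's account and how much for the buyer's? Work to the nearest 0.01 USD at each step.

EXW: the seller makes goods available at their premises; the buyer bears all onward costs.
Seller's account: goods 85718.19 = 85718.19
Buyer's account: inland to port 1013.34 + export clearance 60.50 + origin terminal 487.45 + freight 3829.77 + insurance 582.36 + destination terminal 918.81 + brokerage 259.81 + duty 1637.57 + delivery 1920.74 = 10710.35

Seller: USD 85718.19; buyer: USD 10710.35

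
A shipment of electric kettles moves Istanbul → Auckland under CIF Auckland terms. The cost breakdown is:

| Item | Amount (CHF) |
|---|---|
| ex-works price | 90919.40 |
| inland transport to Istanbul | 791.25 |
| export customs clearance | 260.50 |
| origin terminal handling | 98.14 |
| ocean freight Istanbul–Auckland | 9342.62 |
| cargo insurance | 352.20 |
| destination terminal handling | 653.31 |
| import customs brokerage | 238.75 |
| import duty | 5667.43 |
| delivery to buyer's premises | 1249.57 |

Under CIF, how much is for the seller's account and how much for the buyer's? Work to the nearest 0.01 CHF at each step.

CIF: the seller pays costs through ocean freight and marine insurance to the destination port.
Seller's account: goods 90919.40 + inland to port 791.25 + export clearance 260.50 + origin terminal 98.14 + freight 9342.62 + insurance 352.20 = 101764.11
Buyer's account: destination terminal 653.31 + brokerage 238.75 + duty 5667.43 + delivery 1249.57 = 7809.06

Seller: CHF 101764.11; buyer: CHF 7809.06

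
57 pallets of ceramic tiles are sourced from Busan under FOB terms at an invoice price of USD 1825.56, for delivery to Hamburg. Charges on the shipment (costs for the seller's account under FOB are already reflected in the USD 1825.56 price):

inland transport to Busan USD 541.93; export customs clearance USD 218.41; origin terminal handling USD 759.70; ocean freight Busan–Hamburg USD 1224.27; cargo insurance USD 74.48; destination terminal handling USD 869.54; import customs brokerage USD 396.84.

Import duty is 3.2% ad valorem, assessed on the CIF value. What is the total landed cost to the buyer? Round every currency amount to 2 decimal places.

FOB: the seller bears costs until goods are on board at the origin port; the buyer bears freight, insurance and all costs thereafter.
Already in the invoice (seller's account under FOB): inland to port, export clearance, origin terminal — exclude.
CIF value = FOB price + freight + insurance = 1825.56 + 1224.27 + 74.48 = 3124.31
Import duty = 3124.31 × 3.2% = 99.98
Buyer bears: freight 1224.27 + insurance 74.48 + destination terminal 869.54 + brokerage 396.84 + duty 99.98 = 2665.11
Landed cost = invoice 1825.56 + 2665.11 = 4490.67

Total landed cost: USD 4490.67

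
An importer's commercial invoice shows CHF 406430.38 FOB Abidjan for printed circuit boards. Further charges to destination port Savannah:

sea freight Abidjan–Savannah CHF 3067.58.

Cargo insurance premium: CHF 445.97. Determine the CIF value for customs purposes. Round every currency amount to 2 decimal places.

CIF = FOB price + freight + insurance
CIF = 406430.38 + 3067.58 + 445.97 = 409943.93

CIF value: CHF 409943.93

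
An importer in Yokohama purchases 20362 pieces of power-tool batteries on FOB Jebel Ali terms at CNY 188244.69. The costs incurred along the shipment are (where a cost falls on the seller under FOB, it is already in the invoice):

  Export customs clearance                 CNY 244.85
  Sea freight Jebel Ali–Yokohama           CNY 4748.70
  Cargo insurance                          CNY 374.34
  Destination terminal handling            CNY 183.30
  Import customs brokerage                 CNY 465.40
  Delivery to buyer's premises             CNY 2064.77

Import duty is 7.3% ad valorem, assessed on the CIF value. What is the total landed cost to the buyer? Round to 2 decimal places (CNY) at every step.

FOB: the seller bears costs until goods are on board at the origin port; the buyer bears freight, insurance and all costs thereafter.
Already in the invoice (seller's account under FOB): export clearance — exclude.
CIF value = FOB price + freight + insurance = 188244.69 + 4748.70 + 374.34 = 193367.73
Import duty = 193367.73 × 7.3% = 14115.84
Buyer bears: freight 4748.70 + insurance 374.34 + destination terminal 183.30 + brokerage 465.40 + delivery 2064.77 + duty 14115.84 = 21952.35
Landed cost = invoice 188244.69 + 21952.35 = 210197.04

Total landed cost: CNY 210197.04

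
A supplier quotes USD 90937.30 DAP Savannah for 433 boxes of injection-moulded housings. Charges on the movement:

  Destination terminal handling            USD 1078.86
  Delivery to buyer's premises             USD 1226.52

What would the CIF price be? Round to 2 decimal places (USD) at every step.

From DAP to CIF, the seller no longer bears: destination terminal, delivery.
CIF price = 90937.30 − 1078.86 − 1226.52 = 88631.92

CIF price: USD 88631.92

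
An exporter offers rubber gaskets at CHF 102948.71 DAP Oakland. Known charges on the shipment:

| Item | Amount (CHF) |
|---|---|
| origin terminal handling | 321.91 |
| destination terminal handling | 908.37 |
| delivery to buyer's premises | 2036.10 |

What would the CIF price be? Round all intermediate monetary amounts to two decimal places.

Not relevant to the conversion: origin terminal — on the seller under both DAP and CIF; already in the DAP price and stays in the CIF price.
From DAP to CIF, the seller no longer bears: destination terminal, delivery.
CIF price = 102948.71 − 908.37 − 2036.10 = 100004.24

CIF price: CHF 100004.24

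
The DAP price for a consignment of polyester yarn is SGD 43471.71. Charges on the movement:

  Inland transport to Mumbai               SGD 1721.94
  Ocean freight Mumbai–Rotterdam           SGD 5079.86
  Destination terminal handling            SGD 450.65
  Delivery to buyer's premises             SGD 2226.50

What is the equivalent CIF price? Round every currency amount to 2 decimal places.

Not relevant to the conversion: freight, inland to port — on the seller under both DAP and CIF; already in the DAP price and stays in the CIF price.
From DAP to CIF, the seller no longer bears: destination terminal, delivery.
CIF price = 43471.71 − 450.65 − 2226.50 = 40794.56

CIF price: SGD 40794.56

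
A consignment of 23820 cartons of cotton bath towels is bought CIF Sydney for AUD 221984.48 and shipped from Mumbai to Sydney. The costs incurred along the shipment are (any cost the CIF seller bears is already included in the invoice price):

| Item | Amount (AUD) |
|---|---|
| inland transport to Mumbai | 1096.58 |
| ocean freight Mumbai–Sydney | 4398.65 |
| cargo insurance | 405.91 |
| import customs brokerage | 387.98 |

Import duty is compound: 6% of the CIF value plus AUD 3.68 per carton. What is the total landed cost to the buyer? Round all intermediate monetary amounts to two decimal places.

CIF: the seller pays costs through ocean freight and marine insurance to the destination port.
Already in the invoice (seller's account under CIF): inland to port, freight, insurance — exclude.
The CIF price already equals the CIF value: 221984.48
Ad valorem component: 221984.48 × 6% = 13319.07
Specific component: 23820 × 3.68 = 87657.60
Import duty = 13319.07 + 87657.60 = 100976.67
Buyer bears: brokerage 387.98 + duty 100976.67 = 101364.65
Landed cost = invoice 221984.48 + 101364.65 = 323349.13

Total landed cost: AUD 323349.13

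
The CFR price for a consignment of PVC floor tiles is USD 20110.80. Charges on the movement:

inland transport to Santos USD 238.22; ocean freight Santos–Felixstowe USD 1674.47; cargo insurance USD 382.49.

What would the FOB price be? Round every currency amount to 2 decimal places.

FOB price: USD 18436.33

Not relevant to the conversion: inland to port — on the seller under both CFR and FOB; already in the CFR price and stays in the FOB price. insurance — on the buyer under both terms; not part of either seller's price.
From CFR to FOB, the seller no longer bears: freight.
FOB price = 20110.80 − 1674.47 = 18436.33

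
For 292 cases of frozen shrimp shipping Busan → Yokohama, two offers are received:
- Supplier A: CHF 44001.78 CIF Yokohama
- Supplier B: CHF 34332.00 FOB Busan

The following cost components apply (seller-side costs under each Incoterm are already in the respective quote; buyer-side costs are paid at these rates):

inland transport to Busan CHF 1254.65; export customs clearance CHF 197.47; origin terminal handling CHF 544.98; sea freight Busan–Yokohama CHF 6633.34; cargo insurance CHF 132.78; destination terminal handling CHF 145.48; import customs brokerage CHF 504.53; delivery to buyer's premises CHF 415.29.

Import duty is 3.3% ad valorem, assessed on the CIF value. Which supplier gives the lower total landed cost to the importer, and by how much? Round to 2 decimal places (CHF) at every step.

Supplier B is cheaper by CHF 2999.48

Supplier A (CIF):
The CIF price already equals the CIF value: 44001.78
Import duty = 44001.78 × 3.3% = 1452.06
Buyer bears (A): 145.48 + 504.53 + 415.29 = 1065.30
Landed cost (A) = invoice 44001.78 + 1065.30 + duty 1452.06 = 46519.14
Supplier B (FOB):
CIF value = FOB price + freight + insurance = 34332.00 + 6633.34 + 132.78 = 41098.12
Import duty = 41098.12 × 3.3% = 1356.24
Buyer bears (B): 6633.34 + 132.78 + 145.48 + 504.53 + 415.29 = 7831.42
Landed cost (B) = invoice 34332.00 + 7831.42 + duty 1356.24 = 43519.66
Difference = |46519.14 − 43519.66| = 2999.48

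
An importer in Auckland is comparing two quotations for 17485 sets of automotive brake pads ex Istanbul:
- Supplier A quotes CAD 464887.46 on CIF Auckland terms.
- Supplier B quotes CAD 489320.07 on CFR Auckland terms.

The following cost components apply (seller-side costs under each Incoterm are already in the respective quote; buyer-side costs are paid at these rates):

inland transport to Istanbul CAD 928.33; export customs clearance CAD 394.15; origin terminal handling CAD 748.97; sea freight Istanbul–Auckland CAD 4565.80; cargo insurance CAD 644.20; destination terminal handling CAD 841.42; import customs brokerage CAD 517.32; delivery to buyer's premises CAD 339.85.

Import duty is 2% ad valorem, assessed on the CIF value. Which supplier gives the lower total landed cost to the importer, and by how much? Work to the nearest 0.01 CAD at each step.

Supplier A is cheaper by CAD 25578.35

Supplier A (CIF):
The CIF price already equals the CIF value: 464887.46
Import duty = 464887.46 × 2% = 9297.75
Buyer bears (A): 841.42 + 517.32 + 339.85 = 1698.59
Landed cost (A) = invoice 464887.46 + 1698.59 + duty 9297.75 = 475883.80
Supplier B (CFR):
CIF value = CFR price + insurance = 489320.07 + 644.20 = 489964.27
Import duty = 489964.27 × 2% = 9799.29
Buyer bears (B): 644.20 + 841.42 + 517.32 + 339.85 = 2342.79
Landed cost (B) = invoice 489320.07 + 2342.79 + duty 9799.29 = 501462.15
Difference = |475883.80 − 501462.15| = 25578.35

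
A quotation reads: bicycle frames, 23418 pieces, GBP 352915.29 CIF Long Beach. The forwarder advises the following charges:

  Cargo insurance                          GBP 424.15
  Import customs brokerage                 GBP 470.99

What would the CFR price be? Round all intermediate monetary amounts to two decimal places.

Not relevant to the conversion: brokerage — on the buyer under both terms; not part of either seller's price.
From CIF to CFR, the seller no longer bears: insurance.
CFR price = 352915.29 − 424.15 = 352491.14

CFR price: GBP 352491.14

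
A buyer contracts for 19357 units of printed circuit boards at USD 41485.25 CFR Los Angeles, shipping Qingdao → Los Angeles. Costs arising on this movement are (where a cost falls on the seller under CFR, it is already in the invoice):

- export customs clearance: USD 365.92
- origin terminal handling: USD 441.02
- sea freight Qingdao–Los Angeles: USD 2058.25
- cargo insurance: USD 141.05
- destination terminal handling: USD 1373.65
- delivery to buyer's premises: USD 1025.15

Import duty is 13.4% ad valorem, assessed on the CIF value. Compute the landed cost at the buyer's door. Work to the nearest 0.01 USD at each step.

CFR: the seller pays costs through ocean freight to the destination port, but not insurance.
Already in the invoice (seller's account under CFR): export clearance, origin terminal, freight — exclude.
CIF value = CFR price + insurance = 41485.25 + 141.05 = 41626.30
Import duty = 41626.30 × 13.4% = 5577.92
Buyer bears: insurance 141.05 + destination terminal 1373.65 + delivery 1025.15 + duty 5577.92 = 8117.77
Landed cost = invoice 41485.25 + 8117.77 = 49603.02

Total landed cost: USD 49603.02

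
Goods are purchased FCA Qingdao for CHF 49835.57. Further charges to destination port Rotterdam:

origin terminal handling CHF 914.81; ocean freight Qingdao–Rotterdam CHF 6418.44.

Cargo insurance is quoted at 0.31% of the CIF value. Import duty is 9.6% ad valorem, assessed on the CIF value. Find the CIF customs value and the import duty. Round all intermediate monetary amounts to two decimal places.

Let C be the CIF value. C = FCA price + pre-shipment costs + freight + 0.31% × C
C − 0.31% × C = 49835.57 + 914.81 + 6418.44
0.9969 × C = 57168.82
C = 57168.82 / 0.9969 = 57346.59
Insurance premium = 0.31% × 57346.59 = 177.77
Import duty = 57346.59 × 9.6% = 5505.27

CIF value: CHF 57346.59; import duty: CHF 5505.27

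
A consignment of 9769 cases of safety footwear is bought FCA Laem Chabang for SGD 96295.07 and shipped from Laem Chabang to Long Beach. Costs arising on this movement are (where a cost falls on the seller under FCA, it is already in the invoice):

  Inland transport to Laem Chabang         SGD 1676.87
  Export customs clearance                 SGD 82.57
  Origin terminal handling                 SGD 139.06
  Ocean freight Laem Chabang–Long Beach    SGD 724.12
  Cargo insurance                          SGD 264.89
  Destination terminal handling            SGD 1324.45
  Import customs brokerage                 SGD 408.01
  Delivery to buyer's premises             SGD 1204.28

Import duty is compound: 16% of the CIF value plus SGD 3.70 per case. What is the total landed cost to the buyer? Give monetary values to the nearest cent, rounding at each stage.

Total landed cost: SGD 152092.88

FCA: the seller delivers export-cleared goods to the carrier; the buyer bears costs from that point.
Already in the invoice (seller's account under FCA): inland to port, export clearance — exclude.
CIF value = FCA price + origin terminal + freight + insurance = 96295.07 + 139.06 + 724.12 + 264.89 = 97423.14
Ad valorem component: 97423.14 × 16% = 15587.70
Specific component: 9769 × 3.70 = 36145.30
Import duty = 15587.70 + 36145.30 = 51733.00
Buyer bears: origin terminal 139.06 + freight 724.12 + insurance 264.89 + destination terminal 1324.45 + brokerage 408.01 + delivery 1204.28 + duty 51733.00 = 55797.81
Landed cost = invoice 96295.07 + 55797.81 = 152092.88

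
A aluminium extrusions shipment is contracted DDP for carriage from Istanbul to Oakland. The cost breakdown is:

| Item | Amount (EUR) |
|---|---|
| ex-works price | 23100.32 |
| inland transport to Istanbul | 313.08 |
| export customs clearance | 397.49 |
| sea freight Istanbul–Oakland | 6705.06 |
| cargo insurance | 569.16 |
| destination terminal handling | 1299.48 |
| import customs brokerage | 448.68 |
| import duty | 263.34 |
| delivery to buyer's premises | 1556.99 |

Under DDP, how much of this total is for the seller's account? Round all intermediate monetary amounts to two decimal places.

Seller's account: EUR 34653.60

DDP: the seller bears all costs including import duty.
Seller's account: goods 23100.32 + inland to port 313.08 + export clearance 397.49 + freight 6705.06 + insurance 569.16 + destination terminal 1299.48 + brokerage 448.68 + duty 263.34 + delivery 1556.99 = 34653.60
Buyer's account: 0.00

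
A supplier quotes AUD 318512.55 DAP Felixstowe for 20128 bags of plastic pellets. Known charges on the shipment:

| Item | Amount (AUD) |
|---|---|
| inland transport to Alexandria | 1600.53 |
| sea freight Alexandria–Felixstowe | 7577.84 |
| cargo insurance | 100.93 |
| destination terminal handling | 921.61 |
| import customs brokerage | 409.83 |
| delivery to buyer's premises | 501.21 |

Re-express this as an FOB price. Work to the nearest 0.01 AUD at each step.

FOB price: AUD 309410.96

Not relevant to the conversion: inland to port — on the seller under both DAP and FOB; already in the DAP price and stays in the FOB price. brokerage — on the buyer under both terms; not part of either seller's price.
From DAP to FOB, the seller no longer bears: freight, insurance, destination terminal, delivery.
FOB price = 318512.55 − 7577.84 − 100.93 − 921.61 − 501.21 = 309410.96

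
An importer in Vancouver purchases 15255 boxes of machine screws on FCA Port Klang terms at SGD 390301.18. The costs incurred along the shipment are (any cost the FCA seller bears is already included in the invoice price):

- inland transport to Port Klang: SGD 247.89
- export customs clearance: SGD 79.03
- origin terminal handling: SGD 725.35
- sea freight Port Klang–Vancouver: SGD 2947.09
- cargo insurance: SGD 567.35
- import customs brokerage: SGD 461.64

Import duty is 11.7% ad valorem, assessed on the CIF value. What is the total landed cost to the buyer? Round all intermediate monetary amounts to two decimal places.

FCA: the seller delivers export-cleared goods to the carrier; the buyer bears costs from that point.
Already in the invoice (seller's account under FCA): inland to port, export clearance — exclude.
CIF value = FCA price + origin terminal + freight + insurance = 390301.18 + 725.35 + 2947.09 + 567.35 = 394540.97
Import duty = 394540.97 × 11.7% = 46161.29
Buyer bears: origin terminal 725.35 + freight 2947.09 + insurance 567.35 + brokerage 461.64 + duty 46161.29 = 50862.72
Landed cost = invoice 390301.18 + 50862.72 = 441163.90

Total landed cost: SGD 441163.90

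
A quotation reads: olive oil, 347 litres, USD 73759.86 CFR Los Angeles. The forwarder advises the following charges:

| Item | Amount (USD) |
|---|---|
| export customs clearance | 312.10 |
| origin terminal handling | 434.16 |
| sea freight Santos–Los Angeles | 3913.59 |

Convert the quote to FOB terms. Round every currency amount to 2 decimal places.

Not relevant to the conversion: origin terminal, export clearance — on the seller under both CFR and FOB; already in the CFR price and stays in the FOB price.
From CFR to FOB, the seller no longer bears: freight.
FOB price = 73759.86 − 3913.59 = 69846.27

FOB price: USD 69846.27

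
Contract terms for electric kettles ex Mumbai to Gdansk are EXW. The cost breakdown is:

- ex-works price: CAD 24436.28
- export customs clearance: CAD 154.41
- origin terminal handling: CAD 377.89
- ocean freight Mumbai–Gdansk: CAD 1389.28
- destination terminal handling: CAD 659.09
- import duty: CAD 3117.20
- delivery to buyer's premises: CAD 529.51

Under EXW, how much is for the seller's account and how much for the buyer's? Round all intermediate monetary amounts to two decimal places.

Seller: CAD 24436.28; buyer: CAD 6227.38

EXW: the seller makes goods available at their premises; the buyer bears all onward costs.
Seller's account: goods 24436.28 = 24436.28
Buyer's account: export clearance 154.41 + origin terminal 377.89 + freight 1389.28 + destination terminal 659.09 + duty 3117.20 + delivery 529.51 = 6227.38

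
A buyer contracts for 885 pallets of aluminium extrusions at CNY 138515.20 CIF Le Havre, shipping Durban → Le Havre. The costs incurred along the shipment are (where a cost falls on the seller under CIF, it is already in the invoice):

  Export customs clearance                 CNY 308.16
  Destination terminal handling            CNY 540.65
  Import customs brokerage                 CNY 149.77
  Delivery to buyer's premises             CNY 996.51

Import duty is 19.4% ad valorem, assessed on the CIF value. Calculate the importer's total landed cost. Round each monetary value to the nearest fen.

CIF: the seller pays costs through ocean freight and marine insurance to the destination port.
Already in the invoice (seller's account under CIF): export clearance — exclude.
The CIF price already equals the CIF value: 138515.20
Import duty = 138515.20 × 19.4% = 26871.95
Buyer bears: destination terminal 540.65 + brokerage 149.77 + delivery 996.51 + duty 26871.95 = 28558.88
Landed cost = invoice 138515.20 + 28558.88 = 167074.08

Total landed cost: CNY 167074.08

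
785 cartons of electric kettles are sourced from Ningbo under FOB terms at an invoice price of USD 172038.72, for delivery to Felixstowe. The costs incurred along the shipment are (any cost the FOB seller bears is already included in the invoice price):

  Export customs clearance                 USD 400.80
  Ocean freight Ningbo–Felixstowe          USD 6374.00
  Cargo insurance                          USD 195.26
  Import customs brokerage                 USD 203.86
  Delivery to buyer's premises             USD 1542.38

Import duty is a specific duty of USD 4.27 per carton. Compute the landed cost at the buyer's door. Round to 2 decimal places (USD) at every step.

Total landed cost: USD 183706.17

FOB: the seller bears costs until goods are on board at the origin port; the buyer bears freight, insurance and all costs thereafter.
Already in the invoice (seller's account under FOB): export clearance — exclude.
CIF value = FOB price + freight + insurance = 172038.72 + 6374.00 + 195.26 = 178607.98
Import duty = 785 × 4.27 = 3351.95
Buyer bears: freight 6374.00 + insurance 195.26 + brokerage 203.86 + delivery 1542.38 + duty 3351.95 = 11667.45
Landed cost = invoice 172038.72 + 11667.45 = 183706.17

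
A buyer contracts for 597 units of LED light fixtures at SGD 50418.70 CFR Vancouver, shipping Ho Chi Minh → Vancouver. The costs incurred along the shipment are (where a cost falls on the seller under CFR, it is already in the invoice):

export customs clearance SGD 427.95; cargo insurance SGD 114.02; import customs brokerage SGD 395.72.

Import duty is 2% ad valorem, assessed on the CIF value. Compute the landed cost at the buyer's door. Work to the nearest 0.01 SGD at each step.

CFR: the seller pays costs through ocean freight to the destination port, but not insurance.
Already in the invoice (seller's account under CFR): export clearance — exclude.
CIF value = CFR price + insurance = 50418.70 + 114.02 = 50532.72
Import duty = 50532.72 × 2% = 1010.65
Buyer bears: insurance 114.02 + brokerage 395.72 + duty 1010.65 = 1520.39
Landed cost = invoice 50418.70 + 1520.39 = 51939.09

Total landed cost: SGD 51939.09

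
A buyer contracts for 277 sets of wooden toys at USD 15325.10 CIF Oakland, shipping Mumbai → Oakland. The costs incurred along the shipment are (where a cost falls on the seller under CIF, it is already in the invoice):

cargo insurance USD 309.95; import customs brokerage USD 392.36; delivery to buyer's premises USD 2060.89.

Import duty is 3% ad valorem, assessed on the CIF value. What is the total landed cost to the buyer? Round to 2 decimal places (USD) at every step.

CIF: the seller pays costs through ocean freight and marine insurance to the destination port.
Already in the invoice (seller's account under CIF): insurance — exclude.
The CIF price already equals the CIF value: 15325.10
Import duty = 15325.10 × 3% = 459.75
Buyer bears: brokerage 392.36 + delivery 2060.89 + duty 459.75 = 2913.00
Landed cost = invoice 15325.10 + 2913.00 = 18238.10

Total landed cost: USD 18238.10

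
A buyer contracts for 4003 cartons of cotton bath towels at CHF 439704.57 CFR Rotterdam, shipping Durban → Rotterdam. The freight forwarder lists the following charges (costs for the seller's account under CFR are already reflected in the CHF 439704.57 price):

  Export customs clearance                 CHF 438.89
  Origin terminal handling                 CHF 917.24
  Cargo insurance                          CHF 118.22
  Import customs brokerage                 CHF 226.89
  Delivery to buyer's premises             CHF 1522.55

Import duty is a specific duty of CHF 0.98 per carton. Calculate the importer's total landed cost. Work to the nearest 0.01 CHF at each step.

CFR: the seller pays costs through ocean freight to the destination port, but not insurance.
Already in the invoice (seller's account under CFR): export clearance, origin terminal — exclude.
CIF value = CFR price + insurance = 439704.57 + 118.22 = 439822.79
Import duty = 4003 × 0.98 = 3922.94
Buyer bears: insurance 118.22 + brokerage 226.89 + delivery 1522.55 + duty 3922.94 = 5790.60
Landed cost = invoice 439704.57 + 5790.60 = 445495.17

Total landed cost: CHF 445495.17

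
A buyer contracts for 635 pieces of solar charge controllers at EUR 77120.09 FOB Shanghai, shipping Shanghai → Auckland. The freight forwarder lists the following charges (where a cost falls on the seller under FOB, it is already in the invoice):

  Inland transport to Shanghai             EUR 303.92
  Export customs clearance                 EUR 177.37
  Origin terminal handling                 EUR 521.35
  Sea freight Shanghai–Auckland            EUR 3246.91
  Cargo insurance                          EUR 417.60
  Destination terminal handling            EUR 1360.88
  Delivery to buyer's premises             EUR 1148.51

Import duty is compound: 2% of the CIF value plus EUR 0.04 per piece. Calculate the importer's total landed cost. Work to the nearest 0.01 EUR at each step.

Total landed cost: EUR 84935.08

FOB: the seller bears costs until goods are on board at the origin port; the buyer bears freight, insurance and all costs thereafter.
Already in the invoice (seller's account under FOB): inland to port, export clearance, origin terminal — exclude.
CIF value = FOB price + freight + insurance = 77120.09 + 3246.91 + 417.60 = 80784.60
Ad valorem component: 80784.60 × 2% = 1615.69
Specific component: 635 × 0.04 = 25.40
Import duty = 1615.69 + 25.40 = 1641.09
Buyer bears: freight 3246.91 + insurance 417.60 + destination terminal 1360.88 + delivery 1148.51 + duty 1641.09 = 7814.99
Landed cost = invoice 77120.09 + 7814.99 = 84935.08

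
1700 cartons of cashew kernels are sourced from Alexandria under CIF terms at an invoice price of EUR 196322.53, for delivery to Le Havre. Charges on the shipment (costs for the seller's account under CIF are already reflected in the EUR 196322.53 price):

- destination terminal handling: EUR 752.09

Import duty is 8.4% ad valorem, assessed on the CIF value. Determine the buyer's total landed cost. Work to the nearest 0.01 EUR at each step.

Total landed cost: EUR 213565.71

CIF: the seller pays costs through ocean freight and marine insurance to the destination port.
The CIF price already equals the CIF value: 196322.53
Import duty = 196322.53 × 8.4% = 16491.09
Buyer bears: destination terminal 752.09 + duty 16491.09 = 17243.18
Landed cost = invoice 196322.53 + 17243.18 = 213565.71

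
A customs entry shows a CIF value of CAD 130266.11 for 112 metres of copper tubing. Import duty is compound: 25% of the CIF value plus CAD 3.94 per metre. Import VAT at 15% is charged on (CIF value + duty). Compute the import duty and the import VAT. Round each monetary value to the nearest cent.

Ad valorem component: 130266.11 × 25% = 32566.53
Specific component: 112 × 3.94 = 441.28
Import duty = 32566.53 + 441.28 = 33007.81
VAT base = CIF + duty = 130266.11 + 33007.81 = 163273.92
Import VAT = 163273.92 × 15% = 24491.09

Import duty: CAD 33007.81; import VAT: CAD 24491.09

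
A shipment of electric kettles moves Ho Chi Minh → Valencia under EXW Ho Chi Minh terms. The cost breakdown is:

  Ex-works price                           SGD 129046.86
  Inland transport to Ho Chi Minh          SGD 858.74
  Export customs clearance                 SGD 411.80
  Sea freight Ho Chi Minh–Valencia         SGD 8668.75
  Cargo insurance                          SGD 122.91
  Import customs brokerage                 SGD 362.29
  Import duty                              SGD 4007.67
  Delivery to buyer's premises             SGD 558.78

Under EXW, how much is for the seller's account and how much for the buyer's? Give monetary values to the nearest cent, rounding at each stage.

EXW: the seller makes goods available at their premises; the buyer bears all onward costs.
Seller's account: goods 129046.86 = 129046.86
Buyer's account: inland to port 858.74 + export clearance 411.80 + freight 8668.75 + insurance 122.91 + brokerage 362.29 + duty 4007.67 + delivery 558.78 = 14990.94

Seller: SGD 129046.86; buyer: SGD 14990.94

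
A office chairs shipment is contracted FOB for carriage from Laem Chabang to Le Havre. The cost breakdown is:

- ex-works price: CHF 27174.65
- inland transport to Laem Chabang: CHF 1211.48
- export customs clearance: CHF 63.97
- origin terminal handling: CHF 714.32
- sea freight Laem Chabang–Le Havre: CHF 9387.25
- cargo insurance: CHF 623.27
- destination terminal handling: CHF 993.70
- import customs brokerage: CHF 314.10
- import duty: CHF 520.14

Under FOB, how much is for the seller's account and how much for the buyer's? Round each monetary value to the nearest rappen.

Seller: CHF 29164.42; buyer: CHF 11838.46

FOB: the seller bears costs until goods are on board at the origin port; the buyer bears freight, insurance and all costs thereafter.
Seller's account: goods 27174.65 + inland to port 1211.48 + export clearance 63.97 + origin terminal 714.32 = 29164.42
Buyer's account: freight 9387.25 + insurance 623.27 + destination terminal 993.70 + brokerage 314.10 + duty 520.14 = 11838.46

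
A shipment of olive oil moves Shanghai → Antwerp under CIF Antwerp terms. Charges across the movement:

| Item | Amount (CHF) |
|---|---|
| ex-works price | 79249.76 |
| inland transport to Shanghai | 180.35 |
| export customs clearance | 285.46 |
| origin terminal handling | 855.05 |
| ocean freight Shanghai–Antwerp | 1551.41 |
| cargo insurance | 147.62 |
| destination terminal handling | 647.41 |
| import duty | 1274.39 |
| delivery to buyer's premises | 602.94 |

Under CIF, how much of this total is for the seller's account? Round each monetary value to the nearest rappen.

CIF: the seller pays costs through ocean freight and marine insurance to the destination port.
Seller's account: goods 79249.76 + inland to port 180.35 + export clearance 285.46 + origin terminal 855.05 + freight 1551.41 + insurance 147.62 = 82269.65
Buyer's account: destination terminal 647.41 + duty 1274.39 + delivery 602.94 = 2524.74

Seller's account: CHF 82269.65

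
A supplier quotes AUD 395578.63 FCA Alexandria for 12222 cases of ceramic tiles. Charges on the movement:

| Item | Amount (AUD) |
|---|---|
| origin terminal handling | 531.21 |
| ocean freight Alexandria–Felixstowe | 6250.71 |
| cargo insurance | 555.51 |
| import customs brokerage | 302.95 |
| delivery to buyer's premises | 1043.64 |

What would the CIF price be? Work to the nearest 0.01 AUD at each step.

CIF price: AUD 402916.06

Not relevant to the conversion: brokerage, delivery — on the buyer under both terms; not part of either seller's price.
From FCA to CIF, the seller additionally bears: origin terminal, freight, insurance.
CIF price = 395578.63 + 531.21 + 6250.71 + 555.51 = 402916.06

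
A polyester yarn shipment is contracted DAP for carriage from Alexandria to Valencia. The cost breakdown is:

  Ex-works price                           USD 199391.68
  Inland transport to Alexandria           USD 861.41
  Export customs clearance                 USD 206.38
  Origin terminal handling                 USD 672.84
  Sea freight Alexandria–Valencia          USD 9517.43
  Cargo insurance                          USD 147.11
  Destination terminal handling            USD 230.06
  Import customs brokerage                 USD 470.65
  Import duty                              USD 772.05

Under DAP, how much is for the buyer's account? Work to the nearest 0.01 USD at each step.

Buyer's account: USD 1242.70

DAP: the seller bears all costs to the named destination except import duty and clearance.
Seller's account: goods 199391.68 + inland to port 861.41 + export clearance 206.38 + origin terminal 672.84 + freight 9517.43 + insurance 147.11 + destination terminal 230.06 = 211026.91
Buyer's account: brokerage 470.65 + duty 772.05 = 1242.70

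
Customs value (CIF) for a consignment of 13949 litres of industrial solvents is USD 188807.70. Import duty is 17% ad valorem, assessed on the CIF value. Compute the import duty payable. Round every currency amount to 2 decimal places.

Import duty = 188807.70 × 17% = 32097.31

Import duty: USD 32097.31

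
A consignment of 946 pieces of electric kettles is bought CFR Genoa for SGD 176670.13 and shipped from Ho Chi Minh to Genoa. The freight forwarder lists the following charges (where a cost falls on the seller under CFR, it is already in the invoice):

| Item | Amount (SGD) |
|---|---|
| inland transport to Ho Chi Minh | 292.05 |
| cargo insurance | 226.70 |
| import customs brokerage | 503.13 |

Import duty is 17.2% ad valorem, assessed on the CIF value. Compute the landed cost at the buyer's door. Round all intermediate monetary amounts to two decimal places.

Total landed cost: SGD 207826.21

CFR: the seller pays costs through ocean freight to the destination port, but not insurance.
Already in the invoice (seller's account under CFR): inland to port — exclude.
CIF value = CFR price + insurance = 176670.13 + 226.70 = 176896.83
Import duty = 176896.83 × 17.2% = 30426.25
Buyer bears: insurance 226.70 + brokerage 503.13 + duty 30426.25 = 31156.08
Landed cost = invoice 176670.13 + 31156.08 = 207826.21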